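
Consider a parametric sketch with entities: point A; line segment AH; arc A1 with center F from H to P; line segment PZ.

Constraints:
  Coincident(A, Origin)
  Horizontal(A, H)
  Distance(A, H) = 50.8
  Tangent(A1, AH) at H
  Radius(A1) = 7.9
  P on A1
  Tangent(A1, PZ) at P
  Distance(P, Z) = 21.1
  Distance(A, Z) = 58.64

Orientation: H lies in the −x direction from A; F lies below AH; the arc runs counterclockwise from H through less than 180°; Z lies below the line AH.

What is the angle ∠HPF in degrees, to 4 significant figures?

33.89°

Checks: |FP| = 7.900 ✓; ∠(FP, PZ) = 90.00° ✓; |PZ| = 21.10 ✓; |AZ| = 58.64 ✓.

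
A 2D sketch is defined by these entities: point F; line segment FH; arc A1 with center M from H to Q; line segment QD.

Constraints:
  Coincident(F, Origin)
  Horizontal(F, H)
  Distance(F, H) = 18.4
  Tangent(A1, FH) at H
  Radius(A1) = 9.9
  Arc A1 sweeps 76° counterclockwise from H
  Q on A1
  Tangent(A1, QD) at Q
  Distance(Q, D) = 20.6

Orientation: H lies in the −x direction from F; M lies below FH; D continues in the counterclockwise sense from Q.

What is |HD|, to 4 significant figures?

31.12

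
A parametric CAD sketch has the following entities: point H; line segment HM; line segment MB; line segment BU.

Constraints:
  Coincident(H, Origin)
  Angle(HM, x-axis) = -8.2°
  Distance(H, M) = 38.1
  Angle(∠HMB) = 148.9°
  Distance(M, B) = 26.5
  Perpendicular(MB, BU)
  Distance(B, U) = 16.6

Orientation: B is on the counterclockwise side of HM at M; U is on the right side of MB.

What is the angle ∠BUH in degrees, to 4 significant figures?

58.47°

H is at the origin; HM runs at -8.2° with length 38.1, so M = 38.1·(cos -8.2°, sin -8.2°) = (37.71, -5.434). ∠HMB = 148.9°, so MB runs at -8.2° + (180° − 148.9°) = 22.90° from the x-axis; with |MB| = 26.5, B = M + 26.5·(cos 22.90°, sin 22.90°) = (62.12, 4.878). The perpendicularity gives BU at right angles to MB; with |BU| = 16.6 on the right of MB, U = B + 16.6·(0.3891, -0.9212) = (68.58, -10.41). Then cos ∠BUH = UB·UH / (|UB||UH|), giving 58.47°.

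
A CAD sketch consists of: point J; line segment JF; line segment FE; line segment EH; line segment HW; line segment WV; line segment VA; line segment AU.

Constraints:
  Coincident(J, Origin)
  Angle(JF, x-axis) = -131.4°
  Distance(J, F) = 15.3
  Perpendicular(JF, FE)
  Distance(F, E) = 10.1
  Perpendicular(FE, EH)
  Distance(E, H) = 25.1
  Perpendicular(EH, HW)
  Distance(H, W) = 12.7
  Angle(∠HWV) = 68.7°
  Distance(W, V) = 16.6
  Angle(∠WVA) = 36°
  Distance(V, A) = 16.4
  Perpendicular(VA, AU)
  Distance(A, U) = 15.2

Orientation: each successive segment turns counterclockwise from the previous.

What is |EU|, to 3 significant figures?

34.0

J is at the origin; JF runs at -131.4° with length 15.3, so F = (-10.1, -11.5). The perpendicularity gives FE at right angles to JF, so FE runs at -41.4°; with |FE| = 10.1, E = (-2.54, -18.2). FE is perpendicular to EH, so EH runs at 48.6°; with |EH| = 25.1, H = (14.1, 0.672). The perpendicularity gives HW at right angles to EH, so HW runs at 139°; with |HW| = 12.7, W = (4.53, 9.07). ∠HWV = 68.7° gives WV at -110° from the x-axis; with |WV| = 16.6, V = (-1.17, -6.52). ∠WVA = 36.0° gives VA at 33.9° from the x-axis; with |VA| = 16.4, A = (12.4, 2.63). VA ⟂ AU, so AU runs at 124°; with |AU| = 15.2, U = (3.96, 15.2). Then |EU| = |U − E| = 34.0.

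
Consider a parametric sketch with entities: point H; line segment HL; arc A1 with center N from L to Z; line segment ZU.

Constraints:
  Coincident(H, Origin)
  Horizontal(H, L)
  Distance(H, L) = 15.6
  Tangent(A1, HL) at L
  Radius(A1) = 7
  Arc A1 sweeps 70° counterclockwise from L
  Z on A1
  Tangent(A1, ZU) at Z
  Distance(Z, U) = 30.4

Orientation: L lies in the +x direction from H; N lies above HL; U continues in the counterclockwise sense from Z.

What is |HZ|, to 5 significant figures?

22.651

H is at the origin; HL is horizontal with |HL| = 15.6 and L on the +x side, so L = (15.600, 0.0000). Since A1 is tangent to HL there, NL ⟂ HL, so N = L + (0, 7) = (15.600, 7.0000). On A1, L sits at bearing -90° from N; a 70° counterclockwise sweep puts Z at bearing -20°, so Z = N + 7.0·(cos -20°, sin -20°) = (22.178, 4.6059). Then |HZ| = |Z − H| = 22.651.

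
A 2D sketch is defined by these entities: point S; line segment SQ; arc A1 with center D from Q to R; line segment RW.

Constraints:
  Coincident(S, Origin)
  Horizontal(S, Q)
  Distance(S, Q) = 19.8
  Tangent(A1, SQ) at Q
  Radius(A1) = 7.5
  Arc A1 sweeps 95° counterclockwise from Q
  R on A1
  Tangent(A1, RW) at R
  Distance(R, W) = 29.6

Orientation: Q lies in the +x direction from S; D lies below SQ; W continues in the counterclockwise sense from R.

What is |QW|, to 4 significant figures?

37.96

S is at the origin; SQ is horizontal with |SQ| = 19.8 and Q on the +x side, so Q = (19.80, 0.000). A1 meets SQ tangentially, so DQ is at right angles to SQ, so D = Q + (0, -7.5) = (19.80, -7.500). On A1, Q sits at bearing 90° from D; a 95° counterclockwise sweep puts R at bearing 185°, so R = D + 7.5·(cos 185°, sin 185°) = (12.33, -8.154). Tangency of A1 to RW means the radius DR is perpendicular to RW, so RW runs along (−sin 185°, cos 185°); with |RW| = 29.6, W = (14.91, -37.64). Then |QW| = |W − Q| = 37.96.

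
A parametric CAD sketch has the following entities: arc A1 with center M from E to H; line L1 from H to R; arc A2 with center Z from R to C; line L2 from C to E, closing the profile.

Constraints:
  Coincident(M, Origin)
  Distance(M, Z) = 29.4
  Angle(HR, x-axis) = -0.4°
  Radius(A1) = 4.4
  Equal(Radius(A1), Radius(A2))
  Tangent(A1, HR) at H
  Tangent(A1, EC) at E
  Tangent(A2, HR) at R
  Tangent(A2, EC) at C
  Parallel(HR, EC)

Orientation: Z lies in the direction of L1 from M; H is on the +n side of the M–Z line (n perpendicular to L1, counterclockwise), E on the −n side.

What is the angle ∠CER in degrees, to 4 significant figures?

16.66°

The slot axis is L1's direction at -0.4°, so u = (cos -0.4°, sin -0.4°) = (1.000, -0.006981) and n = (−sin -0.4°, cos -0.4°) = (0.006981, 1.000). M is at the origin and Z lies 29.4 along u from M, so Z = 29.4·u = (29.40, -0.2052). Tangency of A1 to both parallel lines with radius 4.4 puts H and E at M ± 4.4·n: H = (0.03072, 4.400), E = (-0.03072, -4.400). Equal radii place R and C the same way about Z: R = Z + 4.4·n = (29.43, 4.195), C = Z − 4.4·n = (29.37, -4.605). Then cos ∠CER = EC·ER / (|EC||ER|), giving 16.66°.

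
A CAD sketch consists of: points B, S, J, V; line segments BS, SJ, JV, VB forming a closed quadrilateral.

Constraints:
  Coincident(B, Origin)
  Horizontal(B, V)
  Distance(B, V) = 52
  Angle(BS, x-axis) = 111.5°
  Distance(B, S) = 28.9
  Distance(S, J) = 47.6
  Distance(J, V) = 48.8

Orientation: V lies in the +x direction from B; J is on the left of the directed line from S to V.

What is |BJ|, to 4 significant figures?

56.12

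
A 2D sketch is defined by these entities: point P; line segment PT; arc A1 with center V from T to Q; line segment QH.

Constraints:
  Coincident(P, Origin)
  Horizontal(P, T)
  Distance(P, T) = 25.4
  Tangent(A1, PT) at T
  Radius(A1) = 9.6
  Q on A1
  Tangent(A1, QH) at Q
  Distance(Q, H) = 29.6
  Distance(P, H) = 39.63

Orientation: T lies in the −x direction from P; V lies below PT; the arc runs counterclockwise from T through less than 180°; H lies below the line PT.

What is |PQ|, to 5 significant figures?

36.207

Checks: P.y = 0.00, T.y = 0.00 ✓; |VQ| = 9.600 ✓; ∠(VQ, QH) = 90.00° ✓; |QH| = 29.60 ✓; |PH| = 39.63 ✓.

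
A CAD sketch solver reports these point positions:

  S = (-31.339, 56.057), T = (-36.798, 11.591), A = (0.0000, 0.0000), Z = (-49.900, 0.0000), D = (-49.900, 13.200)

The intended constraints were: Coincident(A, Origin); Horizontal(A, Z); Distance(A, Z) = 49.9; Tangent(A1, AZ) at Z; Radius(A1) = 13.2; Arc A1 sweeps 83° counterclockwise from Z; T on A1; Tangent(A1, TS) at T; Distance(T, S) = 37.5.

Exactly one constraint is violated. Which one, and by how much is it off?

Distance(T, S) = 37.5 — off by 7.30.

A = (0.00, 0.00) ✓; A.y = 0.00, Z.y = 0.00 ✓; |AZ| = 49.90 ✓; ∠(DZ, ZA) = 90.00° ✓; |DZ| = 13.20 ✓; bearing(D→T) − bearing(D→Z) = 83.00° ✓; |DT| = 13.20 ✓; ∠(DT, TS) = 90.00° ✓; |TS| = 44.80 ✗.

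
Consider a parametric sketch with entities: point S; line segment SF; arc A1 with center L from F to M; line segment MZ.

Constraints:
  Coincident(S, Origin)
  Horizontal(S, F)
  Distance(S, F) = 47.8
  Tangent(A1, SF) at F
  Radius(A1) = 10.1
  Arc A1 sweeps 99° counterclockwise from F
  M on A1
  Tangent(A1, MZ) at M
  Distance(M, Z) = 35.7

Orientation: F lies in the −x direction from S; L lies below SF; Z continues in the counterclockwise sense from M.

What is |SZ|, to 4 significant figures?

70.19

S is at the origin; SF is horizontal with |SF| = 47.8 and F on the −x side, so F = (-47.80, 0.000). The tangent condition forces LF to be normal to SF, so L = F + (0, -10.1) = (-47.80, -10.10). On A1, F sits at bearing 90° from L; a 99° counterclockwise sweep puts M at bearing 189°, so M = L + 10.1·(cos 189°, sin 189°) = (-57.78, -11.68). Since A1 is tangent to MZ there, LM ⟂ MZ, so MZ runs along (−sin 189°, cos 189°); with |MZ| = 35.7, Z = (-52.19, -46.94). Then |SZ| = |Z − S| = 70.19.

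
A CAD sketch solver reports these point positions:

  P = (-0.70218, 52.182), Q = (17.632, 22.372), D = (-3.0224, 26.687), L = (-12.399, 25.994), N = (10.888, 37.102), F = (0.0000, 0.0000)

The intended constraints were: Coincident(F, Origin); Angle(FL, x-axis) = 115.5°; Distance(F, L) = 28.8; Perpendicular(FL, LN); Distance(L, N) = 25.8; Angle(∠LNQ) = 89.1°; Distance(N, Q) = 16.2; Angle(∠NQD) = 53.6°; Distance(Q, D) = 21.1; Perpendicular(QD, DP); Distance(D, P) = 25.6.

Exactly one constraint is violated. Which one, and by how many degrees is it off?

Perpendicular(QD, DP) — off by 6.60°.

F = (0.00, 0.00) ✓; FL at 115.5° ✓; |FL| = 28.80 ✓; ∠(FL, LN) = 90.00° ✓; |LN| = 25.80 ✓; ∠LNQ = 89.10° ✓; |NQ| = 16.20 ✓; ∠NQD = 53.60° ✓; |QD| = 21.10 ✓; ∠(QD, DP) = 83.40° ✗; |DP| = 25.60 ✓.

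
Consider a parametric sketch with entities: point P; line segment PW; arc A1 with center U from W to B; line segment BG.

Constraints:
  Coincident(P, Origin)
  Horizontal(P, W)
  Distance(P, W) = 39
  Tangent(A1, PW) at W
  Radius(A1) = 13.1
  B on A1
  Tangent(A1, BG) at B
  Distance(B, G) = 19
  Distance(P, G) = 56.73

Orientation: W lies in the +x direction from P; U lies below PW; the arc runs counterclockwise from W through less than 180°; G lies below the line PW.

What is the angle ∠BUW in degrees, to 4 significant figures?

137.5°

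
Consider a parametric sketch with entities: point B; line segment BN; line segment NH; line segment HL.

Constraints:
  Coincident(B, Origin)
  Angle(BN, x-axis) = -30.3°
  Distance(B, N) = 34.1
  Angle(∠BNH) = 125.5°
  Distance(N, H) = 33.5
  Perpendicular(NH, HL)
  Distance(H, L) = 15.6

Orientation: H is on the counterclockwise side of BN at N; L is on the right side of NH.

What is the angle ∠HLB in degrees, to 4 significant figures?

50.87°

∠BNH = 125.5°, so NH runs at -30.3° + (180° − 125.5°) = 24.20° from the x-axis; with |NH| = 33.5, H = N + 33.5·(cos 24.20°, sin 24.20°) = (60.00, -3.472). NH ⟂ HL; with |HL| = 15.6 on the right of NH, L = H + 15.6·(0.4099, -0.9121) = (66.39, -17.70). Then cos ∠HLB = LH·LB / (|LH||LB|), giving 50.87°.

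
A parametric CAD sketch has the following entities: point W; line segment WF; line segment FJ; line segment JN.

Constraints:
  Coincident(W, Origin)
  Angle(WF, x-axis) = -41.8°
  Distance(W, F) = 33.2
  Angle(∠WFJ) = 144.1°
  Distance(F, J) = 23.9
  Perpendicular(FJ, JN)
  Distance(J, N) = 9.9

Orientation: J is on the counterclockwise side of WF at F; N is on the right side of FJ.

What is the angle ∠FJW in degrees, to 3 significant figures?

21.0°

W is at the origin; WF runs at -41.8° with length 33.2, so F = 33.2·(cos -41.8°, sin -41.8°) = (24.7, -22.1). ∠WFJ = 144.1°, so FJ runs at -41.8° + (180° − 144.1°) = -5.90° from the x-axis; with |FJ| = 23.9, J = F + 23.9·(cos -5.90°, sin -5.90°) = (48.5, -24.6). Then cos ∠FJW = JF·JW / (|JF||JW|), giving 21.0°.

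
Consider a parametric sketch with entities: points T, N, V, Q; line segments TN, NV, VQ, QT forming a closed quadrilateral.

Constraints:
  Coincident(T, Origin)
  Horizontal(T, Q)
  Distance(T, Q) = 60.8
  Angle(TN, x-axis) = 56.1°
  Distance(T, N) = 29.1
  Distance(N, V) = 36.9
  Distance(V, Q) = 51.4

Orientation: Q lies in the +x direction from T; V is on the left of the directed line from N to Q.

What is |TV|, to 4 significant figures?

65.46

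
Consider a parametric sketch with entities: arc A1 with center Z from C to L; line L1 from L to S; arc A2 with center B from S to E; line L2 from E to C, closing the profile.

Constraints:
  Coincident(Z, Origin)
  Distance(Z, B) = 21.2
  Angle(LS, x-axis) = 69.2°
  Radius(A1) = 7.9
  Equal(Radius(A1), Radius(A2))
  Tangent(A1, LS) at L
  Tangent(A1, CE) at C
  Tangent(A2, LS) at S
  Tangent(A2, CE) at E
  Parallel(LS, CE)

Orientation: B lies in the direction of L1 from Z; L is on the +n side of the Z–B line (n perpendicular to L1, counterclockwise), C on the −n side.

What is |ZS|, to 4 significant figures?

22.62

The slot axis is L1's direction at 69.2°, so u = (cos 69.2°, sin 69.2°) = (0.3551, 0.9348) and n = (−sin 69.2°, cos 69.2°) = (-0.9348, 0.3551). Z is at the origin and B lies 21.2 along u from Z, so B = 21.2·u = (7.528, 19.82). Tangency of A1 to both parallel lines with radius 7.9 puts L and C at Z ± 7.9·n: L = (-7.385, 2.805), C = (7.385, -2.805). Equal radii place S and E the same way about B: S = B + 7.9·n = (0.1431, 22.62), E = B − 7.9·n = (14.91, 17.01). Then |ZS| = |S − Z| = 22.62.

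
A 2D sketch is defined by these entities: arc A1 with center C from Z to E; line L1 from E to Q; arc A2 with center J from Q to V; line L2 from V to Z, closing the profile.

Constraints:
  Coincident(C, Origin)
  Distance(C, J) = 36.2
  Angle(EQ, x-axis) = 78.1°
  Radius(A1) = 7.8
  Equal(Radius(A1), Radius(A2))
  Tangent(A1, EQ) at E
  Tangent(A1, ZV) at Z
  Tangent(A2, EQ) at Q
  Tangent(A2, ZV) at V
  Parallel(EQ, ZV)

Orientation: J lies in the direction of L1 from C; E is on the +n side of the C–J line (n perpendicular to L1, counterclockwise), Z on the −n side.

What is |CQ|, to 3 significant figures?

37.0

Tangency of A1 to both parallel lines with radius 7.8 puts E and Z at C ± 7.8·n: E = (-7.63, 1.61), Z = (7.63, -1.61). Equal radii place Q and V the same way about J: Q = J + 7.8·n = (-0.168, 37.0), V = J − 7.8·n = (15.1, 33.8). Then |CQ| = |Q − C| = 37.0.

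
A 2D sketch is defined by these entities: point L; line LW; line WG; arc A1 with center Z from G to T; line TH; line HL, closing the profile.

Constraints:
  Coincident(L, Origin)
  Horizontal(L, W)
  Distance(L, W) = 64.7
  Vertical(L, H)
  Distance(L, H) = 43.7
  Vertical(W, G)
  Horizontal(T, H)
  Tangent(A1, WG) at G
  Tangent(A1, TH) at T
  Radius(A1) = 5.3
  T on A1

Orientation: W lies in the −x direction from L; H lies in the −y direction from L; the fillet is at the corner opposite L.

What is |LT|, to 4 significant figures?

73.74

L is at the origin; LW is horizontal with |LW| = 64.7 and W on the −x side, so W = (-64.70, 0.000). LH is vertical with |LH| = 43.7 and H on the −y side, so H = (0.000, -43.70). The virtual corner opposite L is at (-64.70, -43.70). The tangent condition forces ZG to be normal to WG and A1 meets TH tangentially, so ZT is at right angles to TH, with radius 5.3, so the center Z sits 5.3 in from both sides at Z = (-59.40, -38.40). That places the tangent points at G = (-64.70, -38.40) on WG and T = (-59.40, -43.70) on TH. Then |LT| = |T − L| = 73.74.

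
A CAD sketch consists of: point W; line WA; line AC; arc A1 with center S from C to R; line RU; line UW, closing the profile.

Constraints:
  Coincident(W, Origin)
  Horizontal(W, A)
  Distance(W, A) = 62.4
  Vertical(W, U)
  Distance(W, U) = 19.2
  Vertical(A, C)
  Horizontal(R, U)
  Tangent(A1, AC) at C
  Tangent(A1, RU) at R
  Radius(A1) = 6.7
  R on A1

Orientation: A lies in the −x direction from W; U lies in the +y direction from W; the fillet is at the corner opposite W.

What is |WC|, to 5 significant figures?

63.640

W is at the origin; W and A share the same y with |WA| = 62.4 and A on the −x side, so A = (-62.400, 0.0000). WU is vertical with |WU| = 19.2 and U on the +y side, so U = (0.0000, 19.200). The virtual corner opposite W is at (-62.400, 19.200). Tangency of A1 to AC means the radius SC is perpendicular to AC and since A1 is tangent to RU there, SR ⟂ RU, with radius 6.7, so the center S sits 6.7 in from both sides at S = (-55.700, 12.500). That places the tangent points at C = (-62.400, 12.500) on AC and R = (-55.700, 19.200) on RU. Then |WC| = |C − W| = 63.640.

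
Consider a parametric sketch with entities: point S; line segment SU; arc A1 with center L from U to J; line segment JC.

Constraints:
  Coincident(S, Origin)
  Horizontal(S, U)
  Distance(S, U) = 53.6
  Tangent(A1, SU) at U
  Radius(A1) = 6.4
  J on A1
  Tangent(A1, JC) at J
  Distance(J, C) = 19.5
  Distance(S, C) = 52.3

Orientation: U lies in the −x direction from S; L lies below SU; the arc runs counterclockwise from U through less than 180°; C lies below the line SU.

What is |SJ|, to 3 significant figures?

59.4

S is at the origin; SU is horizontal with |SU| = 53.6 and U on the −x side, so U = (-53.6, 0.00). Tangency of A1 to SU means the radius LU is perpendicular to SU, so L = U + (0, -6.4) = (-53.6, -6.40). Since LJ ⟂ JC (tangency), |LC| = √(6.4² + 19.5²) = 20.5 regardless of where J sits on A1. So C lies on both circle(S, 52.3) and circle(L, 20.5); the below-SU intersection is C = (-45.7, -25.4). J is the foot of the tangent from C: J = (-58.5, -10.6).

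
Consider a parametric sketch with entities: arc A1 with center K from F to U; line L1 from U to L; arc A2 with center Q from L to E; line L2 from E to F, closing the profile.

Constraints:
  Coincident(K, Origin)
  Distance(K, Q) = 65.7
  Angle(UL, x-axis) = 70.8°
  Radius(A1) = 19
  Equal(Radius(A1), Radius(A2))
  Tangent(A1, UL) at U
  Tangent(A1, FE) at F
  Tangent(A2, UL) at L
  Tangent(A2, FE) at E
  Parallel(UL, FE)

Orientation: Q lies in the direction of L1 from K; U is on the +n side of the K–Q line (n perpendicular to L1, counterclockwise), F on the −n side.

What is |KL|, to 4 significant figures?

68.39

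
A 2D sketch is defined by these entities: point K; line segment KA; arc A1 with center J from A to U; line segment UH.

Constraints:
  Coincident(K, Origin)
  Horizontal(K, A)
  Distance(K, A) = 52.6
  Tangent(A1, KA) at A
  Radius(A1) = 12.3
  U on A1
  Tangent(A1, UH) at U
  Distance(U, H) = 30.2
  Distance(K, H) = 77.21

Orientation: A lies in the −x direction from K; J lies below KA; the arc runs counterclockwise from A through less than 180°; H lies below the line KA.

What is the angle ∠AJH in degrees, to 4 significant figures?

159.0°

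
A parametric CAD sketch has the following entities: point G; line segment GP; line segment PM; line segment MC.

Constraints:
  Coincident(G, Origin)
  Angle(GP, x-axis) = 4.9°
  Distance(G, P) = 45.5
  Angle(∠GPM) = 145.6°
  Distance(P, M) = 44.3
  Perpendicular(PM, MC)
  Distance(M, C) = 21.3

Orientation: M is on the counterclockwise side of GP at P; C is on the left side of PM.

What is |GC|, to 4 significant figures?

81.96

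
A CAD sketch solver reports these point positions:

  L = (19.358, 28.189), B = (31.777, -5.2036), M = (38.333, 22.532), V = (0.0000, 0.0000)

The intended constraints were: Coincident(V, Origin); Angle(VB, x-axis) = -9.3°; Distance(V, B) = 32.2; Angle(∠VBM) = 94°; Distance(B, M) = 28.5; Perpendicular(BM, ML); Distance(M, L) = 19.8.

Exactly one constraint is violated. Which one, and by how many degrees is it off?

Perpendicular(BM, ML) — off by 3.30°.

V = (0.00, 0.00) ✓; VB at -9.300° ✓; |VB| = 32.20 ✓; ∠VBM = 94.00° ✓; |BM| = 28.50 ✓; ∠(BM, ML) = 86.70° ✗; |ML| = 19.80 ✓.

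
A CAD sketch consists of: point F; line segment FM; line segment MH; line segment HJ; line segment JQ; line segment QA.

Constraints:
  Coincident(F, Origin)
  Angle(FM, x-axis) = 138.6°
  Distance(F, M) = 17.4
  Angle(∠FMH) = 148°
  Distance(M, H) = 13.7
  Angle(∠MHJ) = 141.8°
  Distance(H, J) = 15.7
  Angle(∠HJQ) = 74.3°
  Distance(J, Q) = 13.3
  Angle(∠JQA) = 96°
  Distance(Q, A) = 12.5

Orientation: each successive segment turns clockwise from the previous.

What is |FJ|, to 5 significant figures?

40.797

F is at the origin; FM runs at 138.6° with length 17.4, so M = (-13.052, 11.507). ∠FMH = 148.0° gives MH at 106.60° from the x-axis; with |MH| = 13.7, H = (-16.966, 24.636). ∠MHJ = 141.8° gives HJ at 68.400° from the x-axis; with |HJ| = 15.7, J = (-11.186, 39.233). Then |FJ| = |J − F| = 40.797.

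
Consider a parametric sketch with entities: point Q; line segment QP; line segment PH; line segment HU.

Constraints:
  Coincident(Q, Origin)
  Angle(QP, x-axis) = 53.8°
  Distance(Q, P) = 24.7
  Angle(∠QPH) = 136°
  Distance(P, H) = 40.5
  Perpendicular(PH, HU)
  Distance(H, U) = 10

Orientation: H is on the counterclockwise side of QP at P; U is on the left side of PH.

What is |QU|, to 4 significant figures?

58.71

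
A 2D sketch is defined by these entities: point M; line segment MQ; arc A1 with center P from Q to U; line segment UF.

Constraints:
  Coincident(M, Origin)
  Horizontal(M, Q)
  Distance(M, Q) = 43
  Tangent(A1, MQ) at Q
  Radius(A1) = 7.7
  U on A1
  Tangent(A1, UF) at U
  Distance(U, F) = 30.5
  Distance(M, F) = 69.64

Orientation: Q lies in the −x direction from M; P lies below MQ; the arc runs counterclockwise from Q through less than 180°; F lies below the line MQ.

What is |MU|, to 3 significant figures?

50.4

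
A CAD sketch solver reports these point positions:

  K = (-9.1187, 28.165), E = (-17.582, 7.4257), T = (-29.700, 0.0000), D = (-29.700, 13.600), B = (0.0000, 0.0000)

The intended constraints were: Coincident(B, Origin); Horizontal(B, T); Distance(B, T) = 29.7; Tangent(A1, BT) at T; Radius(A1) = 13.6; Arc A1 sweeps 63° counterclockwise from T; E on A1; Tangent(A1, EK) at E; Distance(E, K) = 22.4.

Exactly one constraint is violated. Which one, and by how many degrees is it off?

Tangent(A1, EK) at E — off by 4.80°.

B = (0.00, 0.00) ✓; B.y = 0.00, T.y = 0.00 ✓; |BT| = 29.70 ✓; ∠(DT, TB) = 90.00° ✓; |DT| = 13.60 ✓; bearing(D→E) − bearing(D→T) = 63.00° ✓; |DE| = 13.60 ✓; ∠(DE, EK) = 85.20° ✗; |EK| = 22.40 ✓.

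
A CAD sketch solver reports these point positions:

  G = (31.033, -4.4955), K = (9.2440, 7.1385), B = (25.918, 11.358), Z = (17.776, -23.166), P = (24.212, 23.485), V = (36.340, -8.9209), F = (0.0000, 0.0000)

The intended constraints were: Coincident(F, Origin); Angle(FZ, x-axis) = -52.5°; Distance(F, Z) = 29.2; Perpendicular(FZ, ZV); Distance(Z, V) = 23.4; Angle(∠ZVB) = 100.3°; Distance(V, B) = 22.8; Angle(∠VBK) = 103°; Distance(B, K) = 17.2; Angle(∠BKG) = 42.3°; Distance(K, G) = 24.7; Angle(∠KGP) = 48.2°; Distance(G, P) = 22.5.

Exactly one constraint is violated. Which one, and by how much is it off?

Distance(G, P) = 22.5 — off by 6.30.

F = (0.00, 0.00) ✓; FZ at -52.50° ✓; |FZ| = 29.20 ✓; ∠(FZ, ZV) = 90.00° ✓; |ZV| = 23.40 ✓; ∠ZVB = 100.3° ✓; |VB| = 22.80 ✓; ∠VBK = 103.0° ✓; |BK| = 17.20 ✓; ∠BKG = 42.30° ✓; |KG| = 24.70 ✓; ∠KGP = 48.20° ✓; |GP| = 28.80 ✗.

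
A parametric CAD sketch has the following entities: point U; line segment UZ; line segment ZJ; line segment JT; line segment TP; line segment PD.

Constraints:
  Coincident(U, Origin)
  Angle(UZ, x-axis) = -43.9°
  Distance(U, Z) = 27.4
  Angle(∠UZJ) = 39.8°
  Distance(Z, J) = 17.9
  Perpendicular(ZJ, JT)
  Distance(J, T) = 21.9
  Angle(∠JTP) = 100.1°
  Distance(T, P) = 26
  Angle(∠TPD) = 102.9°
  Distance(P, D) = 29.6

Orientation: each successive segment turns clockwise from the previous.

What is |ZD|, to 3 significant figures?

19.3

∠JTP = 100.1° gives TP at 6.00° from the x-axis; with |TP| = 26.0, P = (29.3, 6.84). ∠TPD = 102.9° gives PD at -71.1° from the x-axis; with |PD| = 29.6, D = (38.9, -21.2). Then |ZD| = |D − Z| = 19.3.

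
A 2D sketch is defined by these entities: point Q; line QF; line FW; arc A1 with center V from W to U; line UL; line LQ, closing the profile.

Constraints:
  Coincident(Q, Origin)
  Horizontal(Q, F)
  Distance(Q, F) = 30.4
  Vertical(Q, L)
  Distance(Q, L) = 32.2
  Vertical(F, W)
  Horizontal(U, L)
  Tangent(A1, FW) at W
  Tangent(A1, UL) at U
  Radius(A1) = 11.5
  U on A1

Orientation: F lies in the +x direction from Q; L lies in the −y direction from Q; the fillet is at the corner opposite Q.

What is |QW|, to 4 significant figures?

36.78

Q is at the origin; Q and F share the same y with |QF| = 30.4 and F on the +x side, so F = (30.40, 0.000). QL is vertical with |QL| = 32.2 and L on the −y side, so L = (0.000, -32.20). The virtual corner opposite Q is at (30.40, -32.20). The tangent condition forces VW to be normal to FW and since A1 is tangent to UL there, VU ⟂ UL, with radius 11.5, so the center V sits 11.5 in from both sides at V = (18.90, -20.70). That places the tangent points at W = (30.40, -20.70) on FW and U = (18.90, -32.20) on UL. Then |QW| = |W − Q| = 36.78.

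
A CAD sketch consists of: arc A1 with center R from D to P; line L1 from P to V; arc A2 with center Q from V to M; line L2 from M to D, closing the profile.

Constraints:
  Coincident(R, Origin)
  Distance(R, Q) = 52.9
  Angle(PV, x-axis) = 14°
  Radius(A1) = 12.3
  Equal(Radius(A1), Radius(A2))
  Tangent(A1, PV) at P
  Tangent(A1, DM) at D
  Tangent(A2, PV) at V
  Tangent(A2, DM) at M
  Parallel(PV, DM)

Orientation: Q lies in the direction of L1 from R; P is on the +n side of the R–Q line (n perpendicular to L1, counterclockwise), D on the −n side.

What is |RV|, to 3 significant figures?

54.3

Tangency of A1 to both parallel lines with radius 12.3 puts P and D at R ± 12.3·n: P = (-2.98, 11.9), D = (2.98, -11.9). Equal radii place V and M the same way about Q: V = Q + 12.3·n = (48.4, 24.7), M = Q − 12.3·n = (54.3, 0.863). Then |RV| = |V − R| = 54.3.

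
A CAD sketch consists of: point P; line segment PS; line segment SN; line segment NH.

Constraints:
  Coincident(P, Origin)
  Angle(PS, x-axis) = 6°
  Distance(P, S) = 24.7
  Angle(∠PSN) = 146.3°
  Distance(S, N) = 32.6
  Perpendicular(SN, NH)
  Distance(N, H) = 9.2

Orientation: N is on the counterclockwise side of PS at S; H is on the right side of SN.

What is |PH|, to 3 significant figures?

57.9

∠PSN = 146.3°, so SN runs at 6.0° + (180° − 146.3°) = 39.7° from the x-axis; with |SN| = 32.6, N = S + 32.6·(cos 39.7°, sin 39.7°) = (49.6, 23.4). SN ⟂ NH; with |NH| = 9.2 on the right of SN, H = N + 9.2·(0.639, -0.769) = (55.5, 16.3). Then |PH| = |H − P| = 57.9.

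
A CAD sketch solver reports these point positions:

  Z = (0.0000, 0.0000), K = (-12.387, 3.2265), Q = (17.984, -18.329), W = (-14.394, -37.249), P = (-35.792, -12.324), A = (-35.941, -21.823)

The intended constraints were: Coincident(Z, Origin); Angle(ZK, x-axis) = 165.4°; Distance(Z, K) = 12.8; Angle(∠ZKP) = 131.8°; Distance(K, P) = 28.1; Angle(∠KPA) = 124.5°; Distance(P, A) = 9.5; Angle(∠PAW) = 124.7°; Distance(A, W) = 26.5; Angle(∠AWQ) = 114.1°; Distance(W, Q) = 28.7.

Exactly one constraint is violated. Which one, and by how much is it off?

Distance(W, Q) = 28.7 — off by 8.80.

Z = (0.00, 0.00) ✓; ZK at 165.4° ✓; |ZK| = 12.80 ✓; ∠ZKP = 131.8° ✓; |KP| = 28.10 ✓; ∠KPA = 124.5° ✓; |PA| = 9.500 ✓; ∠PAW = 124.7° ✓; |AW| = 26.50 ✓; ∠AWQ = 114.1° ✓; |WQ| = 37.50 ✗.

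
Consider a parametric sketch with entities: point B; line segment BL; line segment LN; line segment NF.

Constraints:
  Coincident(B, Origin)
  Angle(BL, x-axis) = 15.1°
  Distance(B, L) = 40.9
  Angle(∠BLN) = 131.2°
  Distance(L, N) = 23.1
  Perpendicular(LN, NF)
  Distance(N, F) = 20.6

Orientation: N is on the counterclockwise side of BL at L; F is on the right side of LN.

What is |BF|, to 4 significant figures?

71.72

B is at the origin; BL runs at 15.1° with length 40.9, so L = 40.9·(cos 15.1°, sin 15.1°) = (39.49, 10.65). ∠BLN = 131.2°, so LN runs at 15.1° + (180° − 131.2°) = 63.90° from the x-axis; with |LN| = 23.1, N = L + 23.1·(cos 63.90°, sin 63.90°) = (49.65, 31.40). LN ⟂ NF; with |NF| = 20.6 on the right of LN, F = N + 20.6·(0.8980, -0.4399) = (68.15, 22.34). Then |BF| = |F − B| = 71.72.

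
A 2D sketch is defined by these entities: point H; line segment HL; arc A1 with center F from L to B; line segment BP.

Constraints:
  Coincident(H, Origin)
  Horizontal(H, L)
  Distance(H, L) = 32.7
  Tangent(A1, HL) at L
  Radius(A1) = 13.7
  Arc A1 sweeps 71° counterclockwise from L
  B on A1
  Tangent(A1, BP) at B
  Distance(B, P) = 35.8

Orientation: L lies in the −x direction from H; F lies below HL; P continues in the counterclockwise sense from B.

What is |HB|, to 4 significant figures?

46.58

H is at the origin; H and L share the same y with |HL| = 32.7 and L on the −x side, so L = (-32.70, 0.000). Since A1 is tangent to HL there, FL ⟂ HL, so F = L + (0, -13.7) = (-32.70, -13.70). On A1, L sits at bearing 90° from F; a 71° counterclockwise sweep puts B at bearing 161°, so B = F + 13.7·(cos 161°, sin 161°) = (-45.65, -9.240). Then |HB| = |B − H| = 46.58.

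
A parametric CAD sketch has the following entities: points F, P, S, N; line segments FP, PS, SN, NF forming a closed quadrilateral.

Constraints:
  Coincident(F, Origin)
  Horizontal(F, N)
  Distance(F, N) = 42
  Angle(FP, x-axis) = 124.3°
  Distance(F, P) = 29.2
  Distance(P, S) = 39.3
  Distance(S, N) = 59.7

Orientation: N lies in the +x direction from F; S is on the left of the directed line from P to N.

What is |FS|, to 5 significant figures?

52.803

F is at the origin; FN is horizontal with |FN| = 42.0 and N in +x, so N = (42.0, 0). FP runs at 124.3° with |FP| = 29.2, so P = (-16.455, 24.122). S is determined by |PS| = 39.3 and |SN| = 59.7 together: it lies at the intersection of circle(P, 39.3) and circle(N, 59.7). With |PN| = 63.237, the foot of the radical line on PN is 15.650 from P and the perpendicular offset is √(39.3² − 15.650²) = 36.050. Taking the left-of-PN solution: S = (11.763, 51.476).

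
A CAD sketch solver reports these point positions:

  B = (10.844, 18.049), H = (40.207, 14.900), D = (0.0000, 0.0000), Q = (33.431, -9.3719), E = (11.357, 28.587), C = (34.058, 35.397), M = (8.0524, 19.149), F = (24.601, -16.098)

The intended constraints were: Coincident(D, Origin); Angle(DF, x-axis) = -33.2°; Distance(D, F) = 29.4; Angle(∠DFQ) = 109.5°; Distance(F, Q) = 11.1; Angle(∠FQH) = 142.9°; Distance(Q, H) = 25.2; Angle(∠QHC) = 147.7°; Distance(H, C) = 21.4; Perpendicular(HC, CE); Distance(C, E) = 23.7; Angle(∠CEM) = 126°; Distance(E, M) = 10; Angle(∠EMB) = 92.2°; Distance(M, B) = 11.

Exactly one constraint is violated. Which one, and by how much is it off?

Distance(M, B) = 11 — off by 8.00.

D = (0.00, 0.00) ✓; DF at -33.20° ✓; |DF| = 29.40 ✓; ∠DFQ = 109.5° ✓; |FQ| = 11.10 ✓; ∠FQH = 142.9° ✓; |QH| = 25.20 ✓; ∠QHC = 147.7° ✓; |HC| = 21.40 ✓; ∠(HC, CE) = 90.00° ✓; |CE| = 23.70 ✓; ∠CEM = 126.0° ✓; |EM| = 10.00 ✓; ∠EMB = 92.21° ✓; |MB| = 3.001 ✗.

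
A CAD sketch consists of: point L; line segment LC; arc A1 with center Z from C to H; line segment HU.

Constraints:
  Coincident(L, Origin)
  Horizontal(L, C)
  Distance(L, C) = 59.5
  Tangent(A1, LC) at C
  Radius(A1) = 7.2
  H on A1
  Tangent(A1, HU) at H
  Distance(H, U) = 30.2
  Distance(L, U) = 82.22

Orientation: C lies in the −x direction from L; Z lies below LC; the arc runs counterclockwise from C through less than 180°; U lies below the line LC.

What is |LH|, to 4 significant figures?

66.63

L is at the origin; LC is horizontal with |LC| = 59.5 and C on the −x side, so C = (-59.50, 0.000). A1 meets LC tangentially, so ZC is at right angles to LC, so Z = C + (0, -7.2) = (-59.50, -7.200). Since ZH ⟂ HU (tangency), |ZU| = √(7.2² + 30.2²) = 31.05 regardless of where H sits on A1. So U lies on both circle(L, 82.22) and circle(Z, 31.05); the below-LC intersection is U = (-74.75, -34.24). H is the foot of the tangent from U: H = (-66.42, -5.214).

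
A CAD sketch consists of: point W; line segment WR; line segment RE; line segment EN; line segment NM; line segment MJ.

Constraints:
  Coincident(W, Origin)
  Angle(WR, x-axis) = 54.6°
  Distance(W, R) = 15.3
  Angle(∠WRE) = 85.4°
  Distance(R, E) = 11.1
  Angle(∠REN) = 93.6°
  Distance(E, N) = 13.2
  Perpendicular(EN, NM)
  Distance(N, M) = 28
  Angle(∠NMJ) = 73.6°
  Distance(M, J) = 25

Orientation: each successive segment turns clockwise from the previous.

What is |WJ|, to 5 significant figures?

27.330

W is at the origin; WR runs at 54.6° with length 15.3, so R = (8.8630, 12.471). ∠WRE = 85.4° gives RE at -40.000° from the x-axis; with |RE| = 11.1, E = (17.366, 5.3365). ∠REN = 93.6° gives EN at -126.40° from the x-axis; with |EN| = 13.2, N = (9.5330, -5.2881). EN is perpendicular to NM, so NM runs at 143.60°; with |NM| = 28.0, M = (-13.004, 11.328). ∠NMJ = 73.6° gives MJ at 37.200° from the x-axis; with |MJ| = 25.0, J = (6.9092, 26.443). Then |WJ| = |J − W| = 27.330.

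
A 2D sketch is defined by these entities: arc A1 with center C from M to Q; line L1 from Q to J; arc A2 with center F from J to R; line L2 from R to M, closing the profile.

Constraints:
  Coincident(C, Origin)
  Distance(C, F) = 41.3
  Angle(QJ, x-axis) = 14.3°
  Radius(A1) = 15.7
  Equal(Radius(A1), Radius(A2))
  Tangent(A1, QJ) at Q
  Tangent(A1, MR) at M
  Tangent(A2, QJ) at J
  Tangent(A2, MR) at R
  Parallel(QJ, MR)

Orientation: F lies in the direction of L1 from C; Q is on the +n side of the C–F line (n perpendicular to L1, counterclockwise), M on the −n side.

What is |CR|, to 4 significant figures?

44.18

Tangency of A1 to both parallel lines with radius 15.7 puts Q and M at C ± 15.7·n: Q = (-3.878, 15.21), M = (3.878, -15.21). Equal radii place J and R the same way about F: J = F + 15.7·n = (36.14, 25.41), R = F − 15.7·n = (43.90, -5.012). Then |CR| = |R − C| = 44.18.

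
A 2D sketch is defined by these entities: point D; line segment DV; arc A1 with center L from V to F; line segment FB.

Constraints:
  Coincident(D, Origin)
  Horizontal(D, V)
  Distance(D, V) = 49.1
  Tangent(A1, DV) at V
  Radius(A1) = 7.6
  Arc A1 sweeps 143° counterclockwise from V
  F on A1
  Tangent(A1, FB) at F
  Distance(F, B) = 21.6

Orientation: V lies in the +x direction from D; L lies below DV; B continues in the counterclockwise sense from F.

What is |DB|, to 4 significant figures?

67.29

D is at the origin; D and V share the same y with |DV| = 49.1 and V on the +x side, so V = (49.10, 0.000). The tangent condition forces LV to be normal to DV, so L = V + (0, -7.6) = (49.10, -7.600). On A1, V sits at bearing 90° from L; a 143° counterclockwise sweep puts F at bearing 233°, so F = L + 7.6·(cos 233°, sin 233°) = (44.53, -13.67). A1 meets FB tangentially, so LF is at right angles to FB, so FB runs along (−sin 233°, cos 233°); with |FB| = 21.6, B = (61.78, -26.67). Then |DB| = |B − D| = 67.29.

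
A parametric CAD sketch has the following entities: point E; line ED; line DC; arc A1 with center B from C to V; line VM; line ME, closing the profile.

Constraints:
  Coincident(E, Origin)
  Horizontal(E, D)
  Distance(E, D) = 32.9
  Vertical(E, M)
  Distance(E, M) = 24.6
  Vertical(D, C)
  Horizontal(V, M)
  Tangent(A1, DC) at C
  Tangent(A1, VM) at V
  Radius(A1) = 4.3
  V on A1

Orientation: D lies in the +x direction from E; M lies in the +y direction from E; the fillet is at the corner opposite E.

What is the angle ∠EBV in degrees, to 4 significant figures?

125.4°

The virtual corner opposite E is at (32.90, 24.60). The tangent condition forces BC to be normal to DC and since A1 is tangent to VM there, BV ⟂ VM, with radius 4.3, so the center B sits 4.3 in from both sides at B = (28.60, 20.30). That places the tangent points at C = (32.90, 20.30) on DC and V = (28.60, 24.60) on VM. Then cos ∠EBV = BE·BV / (|BE||BV|), giving 125.4°.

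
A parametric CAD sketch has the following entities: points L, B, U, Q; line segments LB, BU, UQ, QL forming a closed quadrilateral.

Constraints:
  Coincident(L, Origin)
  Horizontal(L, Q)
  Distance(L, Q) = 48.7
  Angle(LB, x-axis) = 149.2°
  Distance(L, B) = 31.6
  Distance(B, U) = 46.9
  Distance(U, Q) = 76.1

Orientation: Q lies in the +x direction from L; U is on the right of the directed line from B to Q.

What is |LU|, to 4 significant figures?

36.94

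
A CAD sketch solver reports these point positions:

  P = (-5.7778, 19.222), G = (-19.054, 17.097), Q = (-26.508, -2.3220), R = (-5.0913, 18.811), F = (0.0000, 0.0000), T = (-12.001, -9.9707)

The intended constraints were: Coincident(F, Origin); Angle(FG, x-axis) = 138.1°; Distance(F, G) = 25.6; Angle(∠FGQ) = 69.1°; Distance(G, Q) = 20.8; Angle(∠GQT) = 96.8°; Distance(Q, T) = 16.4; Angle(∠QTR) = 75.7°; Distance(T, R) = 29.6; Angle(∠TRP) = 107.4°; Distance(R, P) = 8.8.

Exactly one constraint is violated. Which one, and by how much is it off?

Distance(R, P) = 8.8 — off by 8.00.

F = (0.00, 0.00) ✓; FG at 138.1° ✓; |FG| = 25.60 ✓; ∠FGQ = 69.10° ✓; |GQ| = 20.80 ✓; ∠GQT = 96.80° ✓; |QT| = 16.40 ✓; ∠QTR = 75.70° ✓; |TR| = 29.60 ✓; ∠TRP = 107.4° ✓; |RP| = 0.8001 ✗.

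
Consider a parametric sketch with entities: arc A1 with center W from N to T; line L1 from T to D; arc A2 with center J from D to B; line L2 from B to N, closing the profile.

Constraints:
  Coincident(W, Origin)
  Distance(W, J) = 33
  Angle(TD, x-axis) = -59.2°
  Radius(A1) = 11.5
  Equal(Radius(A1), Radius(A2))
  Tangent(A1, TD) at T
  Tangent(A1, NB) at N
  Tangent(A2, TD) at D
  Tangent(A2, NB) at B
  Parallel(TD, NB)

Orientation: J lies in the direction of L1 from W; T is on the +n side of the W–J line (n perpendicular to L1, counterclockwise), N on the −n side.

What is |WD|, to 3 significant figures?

34.9

The slot axis is L1's direction at -59.2°, so u = (cos -59.2°, sin -59.2°) = (0.512, -0.859) and n = (−sin -59.2°, cos -59.2°) = (0.859, 0.512). W is at the origin and J lies 33.0 along u from W, so J = 33.0·u = (16.9, -28.3). Tangency of A1 to both parallel lines with radius 11.5 puts T and N at W ± 11.5·n: T = (9.88, 5.89), N = (-9.88, -5.89). Equal radii place D and B the same way about J: D = J + 11.5·n = (26.8, -22.5), B = J − 11.5·n = (7.02, -34.2). Then |WD| = |D − W| = 34.9.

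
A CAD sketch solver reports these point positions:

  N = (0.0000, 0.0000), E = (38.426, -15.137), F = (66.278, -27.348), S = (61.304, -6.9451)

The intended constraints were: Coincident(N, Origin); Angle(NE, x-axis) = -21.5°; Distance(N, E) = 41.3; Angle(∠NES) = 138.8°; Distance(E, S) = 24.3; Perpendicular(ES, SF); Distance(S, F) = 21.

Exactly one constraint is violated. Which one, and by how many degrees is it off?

Perpendicular(ES, SF) — off by 6.00°.

N = (0.00, 0.00) ✓; NE at -21.50° ✓; |NE| = 41.30 ✓; ∠NES = 138.8° ✓; |ES| = 24.30 ✓; ∠(ES, SF) = 96.00° ✗; |SF| = 21.00 ✓.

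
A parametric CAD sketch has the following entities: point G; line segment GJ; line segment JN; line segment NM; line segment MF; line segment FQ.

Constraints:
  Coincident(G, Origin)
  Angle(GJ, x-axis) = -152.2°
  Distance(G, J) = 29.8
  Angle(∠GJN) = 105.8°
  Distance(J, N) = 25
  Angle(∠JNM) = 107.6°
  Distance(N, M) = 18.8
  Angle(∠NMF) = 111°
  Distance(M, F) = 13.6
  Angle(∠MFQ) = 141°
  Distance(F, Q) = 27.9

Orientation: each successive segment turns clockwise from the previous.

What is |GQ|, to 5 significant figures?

2.4789

∠NMF = 111.0° gives MF at -7.8000° from the x-axis; with |MF| = 13.6, F = (-21.070, 18.835). ∠MFQ = 141.0° gives FQ at -46.800° from the x-axis; with |FQ| = 27.9, Q = (-1.9710, -1.5034). Then |GQ| = |Q − G| = 2.4789.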